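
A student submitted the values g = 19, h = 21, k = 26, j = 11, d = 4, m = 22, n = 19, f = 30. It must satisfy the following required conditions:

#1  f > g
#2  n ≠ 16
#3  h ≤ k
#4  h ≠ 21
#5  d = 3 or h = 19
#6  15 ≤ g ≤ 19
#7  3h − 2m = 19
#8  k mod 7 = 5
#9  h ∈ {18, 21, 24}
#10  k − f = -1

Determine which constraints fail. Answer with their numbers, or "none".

#1 f = 30, g = 19; 30 > 19  true
#2 n = 19, and 19 ≠ 16  true
#3 h = 21, k = 26; 21 ≤ 26  true
#4 h = 21, but 21 is required to differ  false
#5 d = 4 ≠ 3 and h = 21 ≠ 19; both disjuncts false  false
#6 g = 19 lies in [15, 19]  true
#7 3h − 2m = 3(21) − 2(22) = 19  true
#8 26 mod 7 = 5  true
#9 h = 21 is in {18, 21, 24}  true
#10 k − f = 26 − 30 = -4, not -1  false

Constraints 4, 5, 10 are violated.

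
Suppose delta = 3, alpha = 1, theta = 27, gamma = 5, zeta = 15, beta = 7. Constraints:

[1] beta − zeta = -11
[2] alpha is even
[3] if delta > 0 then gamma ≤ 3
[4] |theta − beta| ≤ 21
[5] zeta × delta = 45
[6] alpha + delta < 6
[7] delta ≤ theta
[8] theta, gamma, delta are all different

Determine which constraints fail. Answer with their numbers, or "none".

[1] beta − zeta = 7 − 15 = -8, not -11 — does not hold.
[2] alpha = 1 is odd — does not hold.
[3] delta = 3 > 0, so we need gamma ≤ 3; but gamma = 5 > 3 — does not hold.
[4] |27 − 7| = 20; 20 ≤ 21 — holds.
[5] zeta × delta = 15 × 3 = 45 — holds.
[6] alpha + delta = 1 + 3 = 4; 4 < 6 — holds.
[7] delta = 3, theta = 27; 3 ≤ 27 — holds.
[8] values 27, 5, 3 are pairwise distinct — holds.

Constraints 1, 2, and 3 are violated.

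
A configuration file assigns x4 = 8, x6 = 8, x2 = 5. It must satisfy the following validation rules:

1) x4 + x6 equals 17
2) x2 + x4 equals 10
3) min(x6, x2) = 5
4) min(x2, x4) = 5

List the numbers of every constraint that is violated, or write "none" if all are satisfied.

1) x4 + x6 = 8 + 8 = 16, not 17  FAIL
2) x2 + x4 = 5 + 8 = 13, not 10  FAIL
3) min(8, 5) = 5  OK
4) min(5, 8) = 5  OK

The assignment fails constraints 1 and 2.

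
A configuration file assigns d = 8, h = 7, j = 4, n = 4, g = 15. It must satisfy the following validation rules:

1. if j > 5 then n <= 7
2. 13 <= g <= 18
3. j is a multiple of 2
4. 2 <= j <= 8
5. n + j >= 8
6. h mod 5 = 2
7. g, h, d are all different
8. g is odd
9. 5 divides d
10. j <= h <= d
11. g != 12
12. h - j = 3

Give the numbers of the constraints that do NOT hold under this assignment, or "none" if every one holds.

1. j = 4, not > 5; antecedent false, conditional vacuously true — holds.
2. g = 15 lies in [13, 18] — holds.
3. 4 / 2 = 2, so 2 divides 4 — holds.
4. j = 4 lies in [2, 8] — holds.
5. n + j = 4 + 4 = 8; 8 ≥ 8 — holds.
6. 7 mod 5 = 2 — holds.
7. values 15, 7, 8 are pairwise distinct — holds.
8. g = 15 is odd — holds.
9. 8 = 5*1 + 3, so 5 does not divide 8 — fails.
10. values 4 <= 7 <= 8 — holds.
11. g = 15, and 15 ≠ 12 — holds.
12. h - j = 7 - 4 = 3 — holds.

No — constraint 9 is not satisfied.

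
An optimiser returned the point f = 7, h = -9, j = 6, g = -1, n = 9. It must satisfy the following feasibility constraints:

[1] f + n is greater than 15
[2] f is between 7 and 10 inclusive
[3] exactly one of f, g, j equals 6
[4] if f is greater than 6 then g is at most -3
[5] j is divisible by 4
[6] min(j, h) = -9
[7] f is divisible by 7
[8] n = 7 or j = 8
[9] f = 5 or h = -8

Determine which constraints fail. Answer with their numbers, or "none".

[1] f + n = 7 + 9 = 16; 16 > 15 — holds.
[2] f = 7 lies in [7, 10] — holds.
[3] f=7, g=-1, j=6; 1 of them equals 6 — holds.
[4] f = 7 > 6, so we need g ≤ -3; but g = -1 > -3 — does not hold.
[5] 6 = 4*1 + 2, so 4 does not divide 6 — does not hold.
[6] min(6, -9) = -9 — holds.
[7] 7 / 7 = 1, so 7 divides 7 — holds.
[8] n = 9 ≠ 7 and j = 6 ≠ 8; both disjuncts false — does not hold.
[9] f = 7 ≠ 5 and h = -9 ≠ -8; both disjuncts false — does not hold.

Violated: 4, 5, 8, 9.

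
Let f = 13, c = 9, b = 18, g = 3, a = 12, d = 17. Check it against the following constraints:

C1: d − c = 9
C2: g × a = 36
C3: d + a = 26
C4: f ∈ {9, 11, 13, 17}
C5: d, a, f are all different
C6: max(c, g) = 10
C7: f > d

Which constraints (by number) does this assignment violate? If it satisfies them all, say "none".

No — constraints 1, 3, 6, and 7 are not satisfied.

C1: d − c = 17 − 9 = 8, not 9  ✗
C2: g × a = 3 × 12 = 36  ✓
C3: d + a = 17 + 12 = 29, not 26  ✗
C4: f = 13 is in {9, 11, 13, 17}  ✓
C5: values 17, 12, 13 are pairwise distinct  ✓
C6: max(9, 3) = 9, not 10  ✗
C7: f = 13, d = 17; 13 ≤ 17 (want >)  ✗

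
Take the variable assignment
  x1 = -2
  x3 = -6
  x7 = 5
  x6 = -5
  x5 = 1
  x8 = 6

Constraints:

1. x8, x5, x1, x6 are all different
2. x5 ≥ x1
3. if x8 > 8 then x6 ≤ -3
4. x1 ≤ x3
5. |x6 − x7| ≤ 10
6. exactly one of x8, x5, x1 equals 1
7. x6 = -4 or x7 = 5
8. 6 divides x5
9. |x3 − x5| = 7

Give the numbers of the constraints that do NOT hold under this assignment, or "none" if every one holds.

1. values 6, 1, -2, -5 are pairwise distinct  yes
2. x5 = 1, x1 = -2; 1 ≥ -2  yes
3. x8 = 6, not > 8; antecedent false, conditional vacuously true  yes
4. x1 = -2, x3 = -6; -2 > -6 (want ≤)  no
5. |-5 − 5| = 10; 10 ≤ 10  yes
6. x8=6, x5=1, x1=-2; 1 of them equals 1  yes
7. x6 = -5 ≠ -4, but x7 = 5 = 5 (second disjunct)  yes
8. 1 = 6×0 + 1, so 6 does not divide 1  no
9. |-6 − 1| = 7  yes

Constraints 4 and 8 do not hold.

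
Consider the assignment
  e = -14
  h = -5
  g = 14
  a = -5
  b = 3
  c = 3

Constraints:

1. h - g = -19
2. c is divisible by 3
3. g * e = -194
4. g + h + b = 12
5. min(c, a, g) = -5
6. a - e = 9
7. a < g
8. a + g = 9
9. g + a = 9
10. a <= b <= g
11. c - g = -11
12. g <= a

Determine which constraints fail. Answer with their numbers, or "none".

1. h - g = -5 - 14 = -19 — holds.
2. 3 / 3 = 1, so 3 divides 3 — holds.
3. g * e = 14 * (-14) = -196, not -194 — fails.
4. g + h + b = 14 + (-5) + 3 = 12 — holds.
5. min(3, -5, 14) = -5 — holds.
6. a - e = -5 - (-14) = 9 — holds.
7. a = -5, g = 14; -5 < 14 — holds.
8. a + g = -5 + 14 = 9 — holds.
9. g + a = 14 + (-5) = 9 — holds.
10. values -5 <= 3 <= 14 — holds.
11. c - g = 3 - 14 = -11 — holds.
12. g = 14, a = -5; 14 > -5 (want ≤) — fails.

Violated: 3 and 12.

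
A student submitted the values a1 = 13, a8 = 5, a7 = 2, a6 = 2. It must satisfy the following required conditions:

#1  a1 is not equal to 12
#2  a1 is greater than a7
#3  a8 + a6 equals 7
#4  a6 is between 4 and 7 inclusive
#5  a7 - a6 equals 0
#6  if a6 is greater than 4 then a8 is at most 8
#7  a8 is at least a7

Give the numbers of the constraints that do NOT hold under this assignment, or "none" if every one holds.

#1 a1 = 13, and 13 ≠ 12  ✓
#2 a1 = 13, a7 = 2; 13 > 2  ✓
#3 a8 + a6 = 5 + 2 = 7  ✓
#4 a6 = 2 is outside [4, 7]  ✗
#5 a7 - a6 = 2 - 2 = 0  ✓
#6 a6 = 2, not > 4; antecedent false, conditional vacuously true  ✓
#7 a8 = 5, a7 = 2; 5 ≥ 2  ✓

No — constraint 4 is not satisfied.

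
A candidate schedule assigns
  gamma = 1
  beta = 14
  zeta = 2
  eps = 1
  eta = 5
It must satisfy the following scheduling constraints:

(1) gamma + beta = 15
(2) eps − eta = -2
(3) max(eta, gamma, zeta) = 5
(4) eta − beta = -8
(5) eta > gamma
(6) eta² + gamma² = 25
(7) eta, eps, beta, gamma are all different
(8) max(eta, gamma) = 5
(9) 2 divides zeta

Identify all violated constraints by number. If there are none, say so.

(1) gamma + beta = 1 + 14 = 15  true
(2) eps − eta = 1 − 5 = -4, not -2  false
(3) max(5, 1, 2) = 5  true
(4) eta − beta = 5 − 14 = -9, not -8  false
(5) eta = 5, gamma = 1; 5 > 1  true
(6) eta² + gamma² = 5² + 1² = 25 + 1 = 26, not 25  false
(7) eps = gamma = 1, not all different  false
(8) max(5, 1) = 5  true
(9) 2 / 2 = 1, so 2 divides 2  true

Constraints 2, 4, 6, and 7 are violated.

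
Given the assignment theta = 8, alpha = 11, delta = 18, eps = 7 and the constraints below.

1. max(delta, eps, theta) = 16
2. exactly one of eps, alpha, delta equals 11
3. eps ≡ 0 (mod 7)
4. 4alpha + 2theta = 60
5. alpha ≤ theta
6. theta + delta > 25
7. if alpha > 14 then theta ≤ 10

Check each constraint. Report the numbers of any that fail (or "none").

Constraints 1 and 5 are violated.

1. max(18, 7, 8) = 18, not 16  no
2. eps=7, alpha=11, delta=18; 1 of them equals 11  yes
3. 7 mod 7 = 0  yes
4. 4alpha + 2theta = 4(11) + 2(8) = 60  yes
5. alpha = 11, theta = 8; 11 > 8 (want ≤)  no
6. theta + delta = 8 + 18 = 26; 26 > 25  yes
7. alpha = 11, not > 14; antecedent false, conditional vacuously true  yes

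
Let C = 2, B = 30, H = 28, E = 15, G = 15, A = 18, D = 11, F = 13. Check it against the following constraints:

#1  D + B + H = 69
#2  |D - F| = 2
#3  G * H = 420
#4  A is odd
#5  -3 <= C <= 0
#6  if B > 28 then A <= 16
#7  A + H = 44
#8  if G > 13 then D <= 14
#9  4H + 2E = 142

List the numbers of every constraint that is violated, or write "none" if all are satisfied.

No — constraints 4, 5, 6, 7 are not satisfied.

#1 D + B + H = 11 + 30 + 28 = 69 — satisfied.
#2 |11 - 13| = 2 — satisfied.
#3 G * H = 15 * 28 = 420 — satisfied.
#4 A = 18 is even — violated.
#5 C = 2 is outside [-3, 0] — violated.
#6 B = 30 > 28, so we need A ≤ 16; but A = 18 > 16 — violated.
#7 A + H = 18 + 28 = 46, not 44 — violated.
#8 G = 15 > 13, so we need D ≤ 14; D = 11 ≤ 14 — satisfied.
#9 4H + 2E = 4(28) + 2(15) = 142 — satisfied.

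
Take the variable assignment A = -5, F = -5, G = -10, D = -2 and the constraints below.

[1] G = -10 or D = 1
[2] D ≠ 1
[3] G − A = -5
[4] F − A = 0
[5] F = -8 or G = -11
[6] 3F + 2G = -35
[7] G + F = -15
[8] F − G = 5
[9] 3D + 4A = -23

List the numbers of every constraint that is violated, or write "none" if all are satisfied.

[1] G = -10 = -10 (first disjunct) — satisfied.
[2] D = -2, and -2 ≠ 1 — satisfied.
[3] G − A = -10 − (-5) = -5 — satisfied.
[4] F − A = -5 − (-5) = 0 — satisfied.
[5] F = -5 ≠ -8 and G = -10 ≠ -11; both disjuncts false — violated.
[6] 3F + 2G = 3(-5) + 2(-10) = -35 — satisfied.
[7] G + F = -10 + (-5) = -15 — satisfied.
[8] F − G = -5 − (-10) = 5 — satisfied.
[9] 3D + 4A = 3(-2) + 4(-5) = -26, not -23 — violated.

No — constraints 5, 9 are not satisfied.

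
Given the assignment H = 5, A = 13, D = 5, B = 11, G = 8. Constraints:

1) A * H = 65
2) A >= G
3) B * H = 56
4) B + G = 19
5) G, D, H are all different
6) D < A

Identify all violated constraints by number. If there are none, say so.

Constraints 3 and 5 do not hold.

1) A * H = 13 * 5 = 65  yes
2) A = 13, G = 8; 13 ≥ 8  yes
3) B * H = 11 * 5 = 55, not 56  no
4) B + G = 11 + 8 = 19  yes
5) D = H = 5, not all different  no
6) D = 5, A = 13; 5 < 13  yes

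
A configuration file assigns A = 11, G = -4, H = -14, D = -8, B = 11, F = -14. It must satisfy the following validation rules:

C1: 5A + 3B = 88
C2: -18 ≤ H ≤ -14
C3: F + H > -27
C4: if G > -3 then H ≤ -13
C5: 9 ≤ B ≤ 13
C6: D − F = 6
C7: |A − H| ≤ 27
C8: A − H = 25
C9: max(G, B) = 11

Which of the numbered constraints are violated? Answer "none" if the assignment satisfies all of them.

C1: 5A + 3B = 5(11) + 3(11) = 88  holds
C2: H = -14 lies in [-18, -14]  holds
C3: F + H = -14 + (-14) = -28; -28 ≤ -27, bound -27 not met  fails
C4: G = -4, not > -3; antecedent false, conditional vacuously true  holds
C5: B = 11 lies in [9, 13]  holds
C6: D − F = -8 − (-14) = 6  holds
C7: |11 − (-14)| = 25; 25 ≤ 27  holds
C8: A − H = 11 − (-14) = 25  holds
C9: max(-4, 11) = 11  holds

No — constraint 3 is not satisfied.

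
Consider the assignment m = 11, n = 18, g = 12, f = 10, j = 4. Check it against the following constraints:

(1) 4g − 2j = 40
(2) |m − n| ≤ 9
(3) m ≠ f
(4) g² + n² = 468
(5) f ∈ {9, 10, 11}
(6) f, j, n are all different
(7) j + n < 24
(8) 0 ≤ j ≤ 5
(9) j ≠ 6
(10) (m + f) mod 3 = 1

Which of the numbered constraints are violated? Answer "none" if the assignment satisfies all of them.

(1) 4g − 2j = 4(12) − 2(4) = 40 — satisfied.
(2) |11 − 18| = 7; 7 ≤ 9 — satisfied.
(3) m = 11, f = 10; distinct — satisfied.
(4) g² + n² = 12² + 18² = 144 + 324 = 468 — satisfied.
(5) f = 10 is in {9, 10, 11} — satisfied.
(6) values 10, 4, 18 are pairwise distinct — satisfied.
(7) j + n = 4 + 18 = 22; 22 < 24 — satisfied.
(8) j = 4 lies in [0, 5] — satisfied.
(9) j = 4, and 4 ≠ 6 — satisfied.
(10) m + f = 21; 21 mod 3 = 0, not 1 — violated.

Constraint 10 does not hold.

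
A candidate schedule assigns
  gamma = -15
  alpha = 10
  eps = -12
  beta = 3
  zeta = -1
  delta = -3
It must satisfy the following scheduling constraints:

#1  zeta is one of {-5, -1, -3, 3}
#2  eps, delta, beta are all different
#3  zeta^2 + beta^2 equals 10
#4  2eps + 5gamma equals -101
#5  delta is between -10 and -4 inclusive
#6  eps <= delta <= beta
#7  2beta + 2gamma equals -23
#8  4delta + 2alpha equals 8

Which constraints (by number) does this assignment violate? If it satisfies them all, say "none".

#1 zeta = -1 is in {-5, -1, -3, 3} — satisfied.
#2 values -12, -3, 3 are pairwise distinct — satisfied.
#3 zeta^2 + beta^2 = (-1)^2 + 3^2 = 1 + 9 = 10 — satisfied.
#4 2eps + 5gamma = 2(-12) + 5(-15) = -99, not -101 — violated.
#5 delta = -3 is outside [-10, -4] — violated.
#6 values -12 <= -3 <= 3 — satisfied.
#7 2beta + 2gamma = 2(3) + 2(-15) = -24, not -23 — violated.
#8 4delta + 2alpha = 4(-3) + 2(10) = 8 — satisfied.

Constraints 4, 5, and 7 are violated.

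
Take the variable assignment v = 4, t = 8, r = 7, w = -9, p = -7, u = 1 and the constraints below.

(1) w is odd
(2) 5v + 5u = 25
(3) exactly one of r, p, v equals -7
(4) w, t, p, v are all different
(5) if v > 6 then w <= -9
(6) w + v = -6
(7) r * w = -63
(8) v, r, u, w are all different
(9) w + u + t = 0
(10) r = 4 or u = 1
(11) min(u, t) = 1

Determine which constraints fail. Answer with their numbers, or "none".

(1) w = -9 is odd — holds.
(2) 5v + 5u = 5(4) + 5(1) = 25 — holds.
(3) r=7, p=-7, v=4; 1 of them equals -7 — holds.
(4) values -9, 8, -7, 4 are pairwise distinct — holds.
(5) v = 4, not > 6; antecedent false, conditional vacuously true — holds.
(6) w + v = -9 + 4 = -5, not -6 — fails.
(7) r * w = 7 * (-9) = -63 — holds.
(8) values 4, 7, 1, -9 are pairwise distinct — holds.
(9) w + u + t = -9 + 1 + 8 = 0 — holds.
(10) r = 7 ≠ 4, but u = 1 = 1 (second disjunct) — holds.
(11) min(1, 8) = 1 — holds.

Violated: 6.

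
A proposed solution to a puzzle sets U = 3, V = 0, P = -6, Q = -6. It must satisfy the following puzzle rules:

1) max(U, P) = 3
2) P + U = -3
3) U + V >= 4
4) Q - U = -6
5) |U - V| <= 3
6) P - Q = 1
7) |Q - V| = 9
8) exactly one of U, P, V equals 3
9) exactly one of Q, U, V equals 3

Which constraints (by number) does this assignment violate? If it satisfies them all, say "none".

1) max(3, -6) = 3  holds
2) P + U = -6 + 3 = -3  holds
3) U + V = 3 + 0 = 3; 3 < 4, bound 4 not met  fails
4) Q - U = -6 - 3 = -9, not -6  fails
5) |3 - 0| = 3; 3 ≤ 3  holds
6) P - Q = -6 - (-6) = 0, not 1  fails
7) |-6 - 0| = 6, not 9  fails
8) U=3, P=-6, V=0; 1 of them equals 3  holds
9) Q=-6, U=3, V=0; 1 of them equals 3  holds

Constraints 3, 4, 6, and 7 are violated.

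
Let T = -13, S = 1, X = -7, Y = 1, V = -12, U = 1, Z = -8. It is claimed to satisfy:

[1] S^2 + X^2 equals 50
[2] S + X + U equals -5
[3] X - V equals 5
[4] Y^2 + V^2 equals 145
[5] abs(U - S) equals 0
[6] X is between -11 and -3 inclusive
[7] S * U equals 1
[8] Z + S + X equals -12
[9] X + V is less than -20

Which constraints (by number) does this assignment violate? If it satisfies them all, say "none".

Violated: 8, 9.

[1] S^2 + X^2 = 1^2 + (-7)^2 = 1 + 49 = 50 — OK.
[2] S + X + U = 1 + (-7) + 1 = -5 — OK.
[3] X - V = -7 - (-12) = 5 — OK.
[4] Y^2 + V^2 = 1^2 + (-12)^2 = 1 + 144 = 145 — OK.
[5] abs(1 - 1) = 0 — OK.
[6] X = -7 lies in [-11, -3] — OK.
[7] S * U = 1 * 1 = 1 — OK.
[8] Z + S + X = -8 + 1 + (-7) = -14, not -12 — violated.
[9] X + V = -7 + (-12) = -19; -19 ≥ -20, bound -20 not met — violated.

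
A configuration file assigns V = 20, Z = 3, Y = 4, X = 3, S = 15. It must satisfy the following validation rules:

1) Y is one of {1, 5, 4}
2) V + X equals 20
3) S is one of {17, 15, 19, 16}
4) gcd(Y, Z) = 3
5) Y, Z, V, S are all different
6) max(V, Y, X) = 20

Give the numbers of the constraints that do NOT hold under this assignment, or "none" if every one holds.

Violated: 2, 4.

1) Y = 4 is in {1, 5, 4} — OK.
2) V + X = 20 + 3 = 23, not 20 — violated.
3) S = 15 is in {17, 15, 19, 16} — OK.
4) gcd(4, 3) = 1, not 3 — violated.
5) values 4, 3, 20, 15 are pairwise distinct — OK.
6) max(20, 4, 3) = 20 — OK.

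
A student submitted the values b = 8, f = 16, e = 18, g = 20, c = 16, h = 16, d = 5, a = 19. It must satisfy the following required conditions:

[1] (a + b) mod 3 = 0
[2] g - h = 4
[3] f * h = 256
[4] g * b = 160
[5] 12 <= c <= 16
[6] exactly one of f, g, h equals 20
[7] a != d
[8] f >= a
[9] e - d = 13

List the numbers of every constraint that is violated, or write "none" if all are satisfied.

Violated: 8.

[1] a + b = 27; 27 mod 3 = 0  yes
[2] g - h = 20 - 16 = 4  yes
[3] f * h = 16 * 16 = 256  yes
[4] g * b = 20 * 8 = 160  yes
[5] c = 16 lies in [12, 16]  yes
[6] f=16, g=20, h=16; 1 of them equals 20  yes
[7] a = 19, d = 5; distinct  yes
[8] f = 16, a = 19; 16 < 19 (want ≥)  no
[9] e - d = 18 - 5 = 13  yes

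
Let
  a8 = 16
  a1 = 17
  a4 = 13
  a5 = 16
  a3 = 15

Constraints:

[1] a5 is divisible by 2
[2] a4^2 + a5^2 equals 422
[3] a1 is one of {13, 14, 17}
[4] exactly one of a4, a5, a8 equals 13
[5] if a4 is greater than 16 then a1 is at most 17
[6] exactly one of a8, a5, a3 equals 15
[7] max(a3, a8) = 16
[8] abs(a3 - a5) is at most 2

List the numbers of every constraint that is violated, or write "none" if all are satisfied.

[1] 16 / 2 = 8, so 2 divides 16 — holds.
[2] a4^2 + a5^2 = 13^2 + 16^2 = 169 + 256 = 425, not 422 — does not hold.
[3] a1 = 17 is in {13, 14, 17} — holds.
[4] a4=13, a5=16, a8=16; 1 of them equals 13 — holds.
[5] a4 = 13, not > 16; antecedent false, conditional vacuously true — holds.
[6] a8=16, a5=16, a3=15; 1 of them equals 15 — holds.
[7] max(15, 16) = 16 — holds.
[8] abs(15 - 16) = 1; 1 ≤ 2 — holds.

No — constraint 2 is not satisfied.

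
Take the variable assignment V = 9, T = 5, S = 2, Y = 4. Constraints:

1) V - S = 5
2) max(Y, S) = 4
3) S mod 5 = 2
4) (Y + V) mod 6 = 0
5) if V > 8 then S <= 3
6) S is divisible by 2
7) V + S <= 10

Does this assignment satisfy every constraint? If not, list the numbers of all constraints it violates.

1) V - S = 9 - 2 = 7, not 5  fails
2) max(4, 2) = 4  holds
3) 2 mod 5 = 2  holds
4) Y + V = 13; 13 mod 6 = 1, not 0  fails
5) V = 9 > 8, so we need S ≤ 3; S = 2 ≤ 3  holds
6) 2 / 2 = 1, so 2 divides 2  holds
7) V + S = 9 + 2 = 11; 11 > 10, bound 10 not met  fails

The assignment fails constraints 1, 4, 7.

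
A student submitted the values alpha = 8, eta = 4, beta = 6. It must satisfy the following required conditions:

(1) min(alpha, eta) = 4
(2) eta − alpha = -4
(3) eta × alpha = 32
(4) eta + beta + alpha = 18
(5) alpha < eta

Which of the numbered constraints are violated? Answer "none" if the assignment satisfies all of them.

Constraint 5 is violated.

(1) min(8, 4) = 4  ✓
(2) eta − alpha = 4 − 8 = -4  ✓
(3) eta × alpha = 4 × 8 = 32  ✓
(4) eta + beta + alpha = 4 + 6 + 8 = 18  ✓
(5) alpha = 8, eta = 4; 8 ≥ 4 (want <)  ✗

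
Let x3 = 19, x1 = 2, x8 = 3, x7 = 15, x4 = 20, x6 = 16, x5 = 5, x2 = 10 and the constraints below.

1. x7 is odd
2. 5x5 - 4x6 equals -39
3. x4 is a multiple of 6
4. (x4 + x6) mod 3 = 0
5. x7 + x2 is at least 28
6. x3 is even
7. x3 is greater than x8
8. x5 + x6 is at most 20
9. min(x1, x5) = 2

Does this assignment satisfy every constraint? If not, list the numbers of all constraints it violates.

Constraints 3, 5, 6, and 8 are violated.

1. x7 = 15 is odd — holds.
2. 5x5 - 4x6 = 5(5) - 4(16) = -39 — holds.
3. 20 = 6*3 + 2, so 6 does not divide 20 — fails.
4. x4 + x6 = 36; 36 mod 3 = 0 — holds.
5. x7 + x2 = 15 + 10 = 25; 25 < 28, bound 28 not met — fails.
6. x3 = 19 is odd — fails.
7. x3 = 19, x8 = 3; 19 > 3 — holds.
8. x5 + x6 = 5 + 16 = 21; 21 > 20, bound 20 not met — fails.
9. min(2, 5) = 2 — holds.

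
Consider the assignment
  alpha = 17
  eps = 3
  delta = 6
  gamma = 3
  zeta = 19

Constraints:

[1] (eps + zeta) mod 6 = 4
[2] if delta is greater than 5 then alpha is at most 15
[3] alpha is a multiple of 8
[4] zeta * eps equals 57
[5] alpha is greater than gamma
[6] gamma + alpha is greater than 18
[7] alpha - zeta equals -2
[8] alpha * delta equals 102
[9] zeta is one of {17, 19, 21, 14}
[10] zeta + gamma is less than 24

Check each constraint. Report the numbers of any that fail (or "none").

[1] eps + zeta = 22; 22 mod 6 = 4 — holds.
[2] delta = 6 > 5, so we need alpha ≤ 15; but alpha = 17 > 15 — fails.
[3] 17 = 8*2 + 1, so 8 does not divide 17 — fails.
[4] zeta * eps = 19 * 3 = 57 — holds.
[5] alpha = 17, gamma = 3; 17 > 3 — holds.
[6] gamma + alpha = 3 + 17 = 20; 20 > 18 — holds.
[7] alpha - zeta = 17 - 19 = -2 — holds.
[8] alpha * delta = 17 * 6 = 102 — holds.
[9] zeta = 19 is in {17, 19, 21, 14} — holds.
[10] zeta + gamma = 19 + 3 = 22; 22 < 24 — holds.

Constraints 2 and 3 do not hold.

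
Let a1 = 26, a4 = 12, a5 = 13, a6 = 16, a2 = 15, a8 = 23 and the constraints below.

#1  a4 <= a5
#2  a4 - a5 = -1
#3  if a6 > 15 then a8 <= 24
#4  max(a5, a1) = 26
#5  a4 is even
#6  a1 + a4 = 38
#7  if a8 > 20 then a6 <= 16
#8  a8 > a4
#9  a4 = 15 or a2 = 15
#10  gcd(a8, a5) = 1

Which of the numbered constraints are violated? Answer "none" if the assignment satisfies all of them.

#1 a4 = 12, a5 = 13; 12 ≤ 13 — OK.
#2 a4 - a5 = 12 - 13 = -1 — OK.
#3 a6 = 16 > 15, so we need a8 ≤ 24; a8 = 23 ≤ 24 — OK.
#4 max(13, 26) = 26 — OK.
#5 a4 = 12 is even — OK.
#6 a1 + a4 = 26 + 12 = 38 — OK.
#7 a8 = 23 > 20, so we need a6 ≤ 16; a6 = 16 ≤ 16 — OK.
#8 a8 = 23, a4 = 12; 23 > 12 — OK.
#9 a4 = 12 ≠ 15, but a2 = 15 = 15 (second disjunct) — OK.
#10 gcd(23, 13) = 1 — OK.

All constraints are satisfied.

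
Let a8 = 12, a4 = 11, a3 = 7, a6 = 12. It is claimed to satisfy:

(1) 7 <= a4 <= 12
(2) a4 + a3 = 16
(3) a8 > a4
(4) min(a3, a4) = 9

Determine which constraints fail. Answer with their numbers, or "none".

The assignment fails constraints 2, 4.

(1) a4 = 11 lies in [7, 12]  ✓
(2) a4 + a3 = 11 + 7 = 18, not 16  ✗
(3) a8 = 12, a4 = 11; 12 > 11  ✓
(4) min(7, 11) = 7, not 9  ✗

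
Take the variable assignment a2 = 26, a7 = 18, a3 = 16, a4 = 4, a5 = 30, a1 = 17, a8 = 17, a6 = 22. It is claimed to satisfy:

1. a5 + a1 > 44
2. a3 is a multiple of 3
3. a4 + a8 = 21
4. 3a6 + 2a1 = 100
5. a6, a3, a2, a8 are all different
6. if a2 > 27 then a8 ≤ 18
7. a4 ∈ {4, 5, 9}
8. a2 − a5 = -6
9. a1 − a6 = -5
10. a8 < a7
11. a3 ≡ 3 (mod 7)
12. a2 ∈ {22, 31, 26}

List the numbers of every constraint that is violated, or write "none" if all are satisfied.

1. a5 + a1 = 30 + 17 = 47; 47 > 44 — holds.
2. 16 = 3×5 + 1, so 3 does not divide 16 — does not hold.
3. a4 + a8 = 4 + 17 = 21 — holds.
4. 3a6 + 2a1 = 3(22) + 2(17) = 100 — holds.
5. values 22, 16, 26, 17 are pairwise distinct — holds.
6. a2 = 26, not > 27; antecedent false, conditional vacuously true — holds.
7. a4 = 4 is in {4, 5, 9} — holds.
8. a2 − a5 = 26 − 30 = -4, not -6 — does not hold.
9. a1 − a6 = 17 − 22 = -5 — holds.
10. a8 = 17, a7 = 18; 17 < 18 — holds.
11. 16 mod 7 = 2, not 3 — does not hold.
12. a2 = 26 is in {22, 31, 26} — holds.

Constraints 2, 8, 11 are violated.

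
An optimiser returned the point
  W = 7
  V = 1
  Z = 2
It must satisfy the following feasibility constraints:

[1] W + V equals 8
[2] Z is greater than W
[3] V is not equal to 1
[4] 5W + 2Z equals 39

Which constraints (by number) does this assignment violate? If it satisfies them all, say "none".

Constraints 2 and 3 are violated.

[1] W + V = 7 + 1 = 8  true
[2] Z = 2, W = 7; 2 ≤ 7 (want >)  false
[3] V = 1, but 1 is required to differ  false
[4] 5W + 2Z = 5(7) + 2(2) = 39  true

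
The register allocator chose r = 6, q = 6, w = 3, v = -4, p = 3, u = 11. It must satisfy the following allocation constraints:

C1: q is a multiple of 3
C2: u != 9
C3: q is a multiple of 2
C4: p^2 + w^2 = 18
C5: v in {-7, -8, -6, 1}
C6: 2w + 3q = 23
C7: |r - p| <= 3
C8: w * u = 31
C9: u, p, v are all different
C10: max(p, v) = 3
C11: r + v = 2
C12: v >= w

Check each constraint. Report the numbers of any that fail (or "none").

No — constraints 5, 6, 8, and 12 are not satisfied.

C1: 6 / 3 = 2, so 3 divides 6  yes
C2: u = 11, and 11 ≠ 9  yes
C3: 6 / 2 = 3, so 2 divides 6  yes
C4: p^2 + w^2 = 3^2 + 3^2 = 9 + 9 = 18  yes
C5: v = -4 is not in {-7, -8, -6, 1}  no
C6: 2w + 3q = 2(3) + 3(6) = 24, not 23  no
C7: |6 - 3| = 3; 3 ≤ 3  yes
C8: w * u = 3 * 11 = 33, not 31  no
C9: values 11, 3, -4 are pairwise distinct  yes
C10: max(3, -4) = 3  yes
C11: r + v = 6 + (-4) = 2  yes
C12: v = -4, w = 3; -4 < 3 (want ≥)  no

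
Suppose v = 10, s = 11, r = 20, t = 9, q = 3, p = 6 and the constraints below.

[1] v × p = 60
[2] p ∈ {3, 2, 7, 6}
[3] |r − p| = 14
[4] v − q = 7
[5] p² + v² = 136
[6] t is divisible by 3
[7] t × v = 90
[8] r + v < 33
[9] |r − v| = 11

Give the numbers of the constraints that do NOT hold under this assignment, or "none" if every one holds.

Violated: 9.

[1] v × p = 10 × 6 = 60  ✓
[2] p = 6 is in {3, 2, 7, 6}  ✓
[3] |20 − 6| = 14  ✓
[4] v − q = 10 − 3 = 7  ✓
[5] p² + v² = 6² + 10² = 36 + 100 = 136  ✓
[6] 9 / 3 = 3, so 3 divides 9  ✓
[7] t × v = 9 × 10 = 90  ✓
[8] r + v = 20 + 10 = 30; 30 < 33  ✓
[9] |20 − 10| = 10, not 11  ✗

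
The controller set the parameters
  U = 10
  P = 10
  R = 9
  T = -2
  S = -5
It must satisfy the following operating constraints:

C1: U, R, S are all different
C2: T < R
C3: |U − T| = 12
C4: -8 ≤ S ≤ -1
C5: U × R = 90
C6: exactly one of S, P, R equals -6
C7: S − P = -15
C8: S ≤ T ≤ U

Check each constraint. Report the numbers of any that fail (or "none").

C1: values 10, 9, -5 are pairwise distinct — satisfied.
C2: T = -2, R = 9; -2 < 9 — satisfied.
C3: |10 − (-2)| = 12 — satisfied.
C4: S = -5 lies in [-8, -1] — satisfied.
C5: U × R = 10 × 9 = 90 — satisfied.
C6: S=-5, P=10, R=9; 0 of them equal -6, not exactly one — violated.
C7: S − P = -5 − 10 = -15 — satisfied.
C8: values -5 ≤ -2 ≤ 10 — satisfied.

No — constraint 6 is not satisfied.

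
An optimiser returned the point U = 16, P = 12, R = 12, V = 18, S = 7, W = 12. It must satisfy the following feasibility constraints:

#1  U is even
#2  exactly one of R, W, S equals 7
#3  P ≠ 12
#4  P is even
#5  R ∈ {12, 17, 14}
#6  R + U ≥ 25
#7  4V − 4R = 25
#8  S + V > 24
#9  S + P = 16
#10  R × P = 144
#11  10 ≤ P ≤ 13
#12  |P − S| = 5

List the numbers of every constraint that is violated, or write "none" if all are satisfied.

#1 U = 16 is even  ✔
#2 R=12, W=12, S=7; 1 of them equals 7  ✔
#3 P = 12, but 12 is required to differ  ✘
#4 P = 12 is even  ✔
#5 R = 12 is in {12, 17, 14}  ✔
#6 R + U = 12 + 16 = 28; 28 ≥ 25  ✔
#7 4V − 4R = 4(18) − 4(12) = 24, not 25  ✘
#8 S + V = 7 + 18 = 25; 25 > 24  ✔
#9 S + P = 7 + 12 = 19, not 16  ✘
#10 R × P = 12 × 12 = 144  ✔
#11 P = 12 lies in [10, 13]  ✔
#12 |12 − 7| = 5  ✔

No — constraints 3, 7, and 9 are not satisfied.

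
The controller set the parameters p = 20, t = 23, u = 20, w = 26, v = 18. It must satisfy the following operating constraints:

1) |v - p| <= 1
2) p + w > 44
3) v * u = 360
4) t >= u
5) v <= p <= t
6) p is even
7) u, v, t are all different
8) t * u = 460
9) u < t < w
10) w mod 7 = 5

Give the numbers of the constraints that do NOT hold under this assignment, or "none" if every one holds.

No — constraint 1 is not satisfied.

1) |18 - 20| = 2; 2 > 1, exceeds bound 1 — does not hold.
2) p + w = 20 + 26 = 46; 46 > 44 — holds.
3) v * u = 18 * 20 = 360 — holds.
4) t = 23, u = 20; 23 ≥ 20 — holds.
5) values 18 <= 20 <= 23 — holds.
6) p = 20 is even — holds.
7) values 20, 18, 23 are pairwise distinct — holds.
8) t * u = 23 * 20 = 460 — holds.
9) values 20 < 23 < 26 — holds.
10) 26 mod 7 = 5 — holds.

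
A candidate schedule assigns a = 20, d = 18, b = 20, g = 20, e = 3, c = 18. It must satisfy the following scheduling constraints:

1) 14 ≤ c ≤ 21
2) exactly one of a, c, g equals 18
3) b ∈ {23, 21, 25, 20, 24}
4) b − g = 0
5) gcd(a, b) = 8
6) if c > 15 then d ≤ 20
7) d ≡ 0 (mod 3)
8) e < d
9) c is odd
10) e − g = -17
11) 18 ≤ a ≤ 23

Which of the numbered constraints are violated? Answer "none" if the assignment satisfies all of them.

1) c = 18 lies in [14, 21]  yes
2) a=20, c=18, g=20; 1 of them equals 18  yes
3) b = 20 is in {23, 21, 25, 20, 24}  yes
4) b − g = 20 − 20 = 0  yes
5) gcd(20, 20) = 20, not 8  no
6) c = 18 > 15, so we need d ≤ 20; d = 18 ≤ 20  yes
7) 18 mod 3 = 0  yes
8) e = 3, d = 18; 3 < 18  yes
9) c = 18 is even  no
10) e − g = 3 − 20 = -17  yes
11) a = 20 lies in [18, 23]  yes

Constraints 5 and 9 do not hold.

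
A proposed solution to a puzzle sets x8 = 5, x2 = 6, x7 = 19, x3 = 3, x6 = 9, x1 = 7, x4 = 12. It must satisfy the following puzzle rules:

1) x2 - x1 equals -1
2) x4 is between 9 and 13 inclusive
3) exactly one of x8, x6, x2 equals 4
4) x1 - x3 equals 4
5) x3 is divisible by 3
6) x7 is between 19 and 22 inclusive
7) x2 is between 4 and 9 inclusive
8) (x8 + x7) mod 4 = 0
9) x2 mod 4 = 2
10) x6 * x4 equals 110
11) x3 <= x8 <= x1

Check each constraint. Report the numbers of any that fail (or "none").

Constraints 3 and 10 are violated.

1) x2 - x1 = 6 - 7 = -1 — holds.
2) x4 = 12 lies in [9, 13] — holds.
3) x8=5, x6=9, x2=6; 0 of them equal 4, not exactly one — does not hold.
4) x1 - x3 = 7 - 3 = 4 — holds.
5) 3 / 3 = 1, so 3 divides 3 — holds.
6) x7 = 19 lies in [19, 22] — holds.
7) x2 = 6 lies in [4, 9] — holds.
8) x8 + x7 = 24; 24 mod 4 = 0 — holds.
9) 6 mod 4 = 2 — holds.
10) x6 * x4 = 9 * 12 = 108, not 110 — does not hold.
11) values 3 <= 5 <= 7 — holds.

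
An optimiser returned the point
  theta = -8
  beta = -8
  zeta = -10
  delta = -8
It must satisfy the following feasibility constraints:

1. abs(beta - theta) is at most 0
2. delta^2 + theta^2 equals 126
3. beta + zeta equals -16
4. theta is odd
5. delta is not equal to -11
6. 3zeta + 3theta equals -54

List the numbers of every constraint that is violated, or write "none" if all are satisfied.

Violated: 2, 3, 4.

1. abs(-8 - (-8)) = 0; 0 ≤ 0  ✓
2. delta^2 + theta^2 = (-8)^2 + (-8)^2 = 64 + 64 = 128, not 126  ✗
3. beta + zeta = -8 + (-10) = -18, not -16  ✗
4. theta = -8 is even  ✗
5. delta = -8, and -8 ≠ -11  ✓
6. 3zeta + 3theta = 3(-10) + 3(-8) = -54  ✓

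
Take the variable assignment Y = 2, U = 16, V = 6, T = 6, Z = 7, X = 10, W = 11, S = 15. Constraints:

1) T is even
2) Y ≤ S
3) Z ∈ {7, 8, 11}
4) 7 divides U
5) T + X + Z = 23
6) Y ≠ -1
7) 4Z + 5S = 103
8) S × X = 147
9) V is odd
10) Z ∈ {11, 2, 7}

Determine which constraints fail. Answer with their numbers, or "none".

1) T = 6 is even — OK.
2) Y = 2, S = 15; 2 ≤ 15 — OK.
3) Z = 7 is in {7, 8, 11} — OK.
4) 16 = 7×2 + 2, so 7 does not divide 16 — violated.
5) T + X + Z = 6 + 10 + 7 = 23 — OK.
6) Y = 2, and 2 ≠ -1 — OK.
7) 4Z + 5S = 4(7) + 5(15) = 103 — OK.
8) S × X = 15 × 10 = 150, not 147 — violated.
9) V = 6 is even — violated.
10) Z = 7 is in {11, 2, 7} — OK.

Violated: 4, 8, 9.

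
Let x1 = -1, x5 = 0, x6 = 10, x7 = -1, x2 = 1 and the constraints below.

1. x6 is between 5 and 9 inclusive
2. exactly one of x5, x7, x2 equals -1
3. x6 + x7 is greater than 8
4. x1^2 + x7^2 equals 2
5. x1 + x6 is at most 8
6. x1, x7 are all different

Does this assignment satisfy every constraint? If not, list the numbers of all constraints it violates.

Violated: 1, 5, 6.

1. x6 = 10 is outside [5, 9] — does not hold.
2. x5=0, x7=-1, x2=1; 1 of them equals -1 — holds.
3. x6 + x7 = 10 + (-1) = 9; 9 > 8 — holds.
4. x1^2 + x7^2 = (-1)^2 + (-1)^2 = 1 + 1 = 2 — holds.
5. x1 + x6 = -1 + 10 = 9; 9 > 8, bound 8 not met — does not hold.
6. x1 = x7 = -1, not all different — does not hold.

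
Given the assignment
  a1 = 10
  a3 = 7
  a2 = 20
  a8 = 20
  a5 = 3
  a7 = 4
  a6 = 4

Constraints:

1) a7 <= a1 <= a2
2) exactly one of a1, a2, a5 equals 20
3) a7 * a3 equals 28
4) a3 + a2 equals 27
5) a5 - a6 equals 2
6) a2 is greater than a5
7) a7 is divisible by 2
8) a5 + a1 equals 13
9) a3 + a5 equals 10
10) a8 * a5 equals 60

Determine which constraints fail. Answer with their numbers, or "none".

Violated: 5.

1) values 4 <= 10 <= 20  holds
2) a1=10, a2=20, a5=3; 1 of them equals 20  holds
3) a7 * a3 = 4 * 7 = 28  holds
4) a3 + a2 = 7 + 20 = 27  holds
5) a5 - a6 = 3 - 4 = -1, not 2  fails
6) a2 = 20, a5 = 3; 20 > 3  holds
7) 4 / 2 = 2, so 2 divides 4  holds
8) a5 + a1 = 3 + 10 = 13  holds
9) a3 + a5 = 7 + 3 = 10  holds
10) a8 * a5 = 20 * 3 = 60  holds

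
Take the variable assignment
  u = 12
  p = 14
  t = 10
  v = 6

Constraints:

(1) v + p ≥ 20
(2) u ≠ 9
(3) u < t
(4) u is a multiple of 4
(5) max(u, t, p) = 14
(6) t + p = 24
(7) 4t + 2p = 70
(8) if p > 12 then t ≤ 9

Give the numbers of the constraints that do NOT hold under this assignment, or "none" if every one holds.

The assignment fails constraints 3, 7, and 8.

(1) v + p = 6 + 14 = 20; 20 ≥ 20 — holds.
(2) u = 12, and 12 ≠ 9 — holds.
(3) u = 12, t = 10; 12 ≥ 10 (want <) — fails.
(4) 12 / 4 = 3, so 4 divides 12 — holds.
(5) max(12, 10, 14) = 14 — holds.
(6) t + p = 10 + 14 = 24 — holds.
(7) 4t + 2p = 4(10) + 2(14) = 68, not 70 — fails.
(8) p = 14 > 12, so we need t ≤ 9; but t = 10 > 9 — fails.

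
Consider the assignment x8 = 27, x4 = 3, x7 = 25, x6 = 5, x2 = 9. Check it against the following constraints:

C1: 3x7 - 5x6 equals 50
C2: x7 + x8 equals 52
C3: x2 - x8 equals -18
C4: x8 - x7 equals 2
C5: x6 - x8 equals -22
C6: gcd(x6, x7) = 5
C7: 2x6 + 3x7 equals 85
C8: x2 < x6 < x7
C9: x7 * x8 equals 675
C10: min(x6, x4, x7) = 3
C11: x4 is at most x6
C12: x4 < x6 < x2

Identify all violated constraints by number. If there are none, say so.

Constraint 8 does not hold.

C1: 3x7 - 5x6 = 3(25) - 5(5) = 50 — holds.
C2: x7 + x8 = 25 + 27 = 52 — holds.
C3: x2 - x8 = 9 - 27 = -18 — holds.
C4: x8 - x7 = 27 - 25 = 2 — holds.
C5: x6 - x8 = 5 - 27 = -22 — holds.
C6: gcd(5, 25) = 5 — holds.
C7: 2x6 + 3x7 = 2(5) + 3(25) = 85 — holds.
C8: values 9, 5, 25; x2 = 9 is not < x6 = 5 — does not hold.
C9: x7 * x8 = 25 * 27 = 675 — holds.
C10: min(5, 3, 25) = 3 — holds.
C11: x4 = 3, x6 = 5; 3 ≤ 5 — holds.
C12: values 3 < 5 < 9 — holds.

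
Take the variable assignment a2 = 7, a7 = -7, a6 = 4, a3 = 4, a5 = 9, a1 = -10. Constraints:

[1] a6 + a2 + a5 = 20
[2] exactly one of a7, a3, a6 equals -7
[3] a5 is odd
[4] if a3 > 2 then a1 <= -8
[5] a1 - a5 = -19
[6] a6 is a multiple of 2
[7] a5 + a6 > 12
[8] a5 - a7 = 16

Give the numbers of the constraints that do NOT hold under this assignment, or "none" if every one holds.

[1] a6 + a2 + a5 = 4 + 7 + 9 = 20  ✓
[2] a7=-7, a3=4, a6=4; 1 of them equals -7  ✓
[3] a5 = 9 is odd  ✓
[4] a3 = 4 > 2, so we need a1 ≤ -8; a1 = -10 ≤ -8  ✓
[5] a1 - a5 = -10 - 9 = -19  ✓
[6] 4 / 2 = 2, so 2 divides 4  ✓
[7] a5 + a6 = 9 + 4 = 13; 13 > 12  ✓
[8] a5 - a7 = 9 - (-7) = 16  ✓

The assignment satisfies every constraint.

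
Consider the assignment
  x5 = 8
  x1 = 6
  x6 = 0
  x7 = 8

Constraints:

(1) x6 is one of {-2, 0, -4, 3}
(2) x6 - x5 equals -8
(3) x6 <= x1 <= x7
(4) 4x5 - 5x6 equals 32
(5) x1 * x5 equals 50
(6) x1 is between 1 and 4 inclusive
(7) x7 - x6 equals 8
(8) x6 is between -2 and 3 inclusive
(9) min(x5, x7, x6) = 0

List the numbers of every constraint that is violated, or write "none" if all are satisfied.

No — constraints 5, 6 are not satisfied.

(1) x6 = 0 is in {-2, 0, -4, 3}  ✔
(2) x6 - x5 = 0 - 8 = -8  ✔
(3) values 0 <= 6 <= 8  ✔
(4) 4x5 - 5x6 = 4(8) - 5(0) = 32  ✔
(5) x1 * x5 = 6 * 8 = 48, not 50  ✘
(6) x1 = 6 is outside [1, 4]  ✘
(7) x7 - x6 = 8 - 0 = 8  ✔
(8) x6 = 0 lies in [-2, 3]  ✔
(9) min(8, 8, 0) = 0  ✔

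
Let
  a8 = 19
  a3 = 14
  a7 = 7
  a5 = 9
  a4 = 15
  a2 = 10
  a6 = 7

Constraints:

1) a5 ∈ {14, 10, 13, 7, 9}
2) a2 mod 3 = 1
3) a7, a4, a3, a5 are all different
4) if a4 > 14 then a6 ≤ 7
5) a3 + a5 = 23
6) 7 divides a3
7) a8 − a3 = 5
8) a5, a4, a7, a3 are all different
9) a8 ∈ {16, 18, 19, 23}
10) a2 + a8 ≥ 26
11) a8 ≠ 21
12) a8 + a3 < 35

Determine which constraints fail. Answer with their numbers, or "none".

1) a5 = 9 is in {14, 10, 13, 7, 9} — holds.
2) 10 mod 3 = 1 — holds.
3) values 7, 15, 14, 9 are pairwise distinct — holds.
4) a4 = 15 > 14, so we need a6 ≤ 7; a6 = 7 ≤ 7 — holds.
5) a3 + a5 = 14 + 9 = 23 — holds.
6) 14 / 7 = 2, so 7 divides 14 — holds.
7) a8 − a3 = 19 − 14 = 5 — holds.
8) values 9, 15, 7, 14 are pairwise distinct — holds.
9) a8 = 19 is in {16, 18, 19, 23} — holds.
10) a2 + a8 = 10 + 19 = 29; 29 ≥ 26 — holds.
11) a8 = 19, and 19 ≠ 21 — holds.
12) a8 + a3 = 19 + 14 = 33; 33 < 35 — holds.

All constraints are satisfied.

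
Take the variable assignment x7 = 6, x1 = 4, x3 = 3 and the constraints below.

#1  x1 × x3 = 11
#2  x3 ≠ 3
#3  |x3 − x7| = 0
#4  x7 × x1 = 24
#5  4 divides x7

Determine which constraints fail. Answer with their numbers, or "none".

#1 x1 × x3 = 4 × 3 = 12, not 11  FAIL
#2 x3 = 3, but 3 is required to differ  FAIL
#3 |3 − 6| = 3, not 0  FAIL
#4 x7 × x1 = 6 × 4 = 24  OK
#5 6 = 4×1 + 2, so 4 does not divide 6  FAIL

Violated: 1, 2, 3, and 5.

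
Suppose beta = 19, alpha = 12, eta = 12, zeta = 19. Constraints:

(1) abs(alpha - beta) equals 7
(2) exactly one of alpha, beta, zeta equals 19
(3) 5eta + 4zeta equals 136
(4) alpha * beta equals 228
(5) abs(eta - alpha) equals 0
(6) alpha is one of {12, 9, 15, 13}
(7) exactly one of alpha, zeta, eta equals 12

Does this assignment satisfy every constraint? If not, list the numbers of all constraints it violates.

No — constraints 2 and 7 are not satisfied.

(1) abs(12 - 19) = 7 — satisfied.
(2) alpha=12, beta=19, zeta=19; 2 of them equal 19, not exactly one — violated.
(3) 5eta + 4zeta = 5(12) + 4(19) = 136 — satisfied.
(4) alpha * beta = 12 * 19 = 228 — satisfied.
(5) abs(12 - 12) = 0 — satisfied.
(6) alpha = 12 is in {12, 9, 15, 13} — satisfied.
(7) alpha=12, zeta=19, eta=12; 2 of them equal 12, not exactly one — violated.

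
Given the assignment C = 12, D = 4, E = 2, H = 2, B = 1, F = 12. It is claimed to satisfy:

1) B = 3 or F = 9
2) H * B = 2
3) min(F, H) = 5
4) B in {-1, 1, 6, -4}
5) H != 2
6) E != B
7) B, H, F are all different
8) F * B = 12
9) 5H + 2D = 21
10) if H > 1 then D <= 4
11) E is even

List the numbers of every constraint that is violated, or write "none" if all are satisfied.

Constraints 1, 3, 5, and 9 do not hold.

1) B = 1 ≠ 3 and F = 12 ≠ 9; both disjuncts false — does not hold.
2) H * B = 2 * 1 = 2 — holds.
3) min(12, 2) = 2, not 5 — does not hold.
4) B = 1 is in {-1, 1, 6, -4} — holds.
5) H = 2, but 2 is required to differ — does not hold.
6) E = 2, B = 1; distinct — holds.
7) values 1, 2, 12 are pairwise distinct — holds.
8) F * B = 12 * 1 = 12 — holds.
9) 5H + 2D = 5(2) + 2(4) = 18, not 21 — does not hold.
10) H = 2 > 1, so we need D ≤ 4; D = 4 ≤ 4 — holds.
11) E = 2 is even — holds.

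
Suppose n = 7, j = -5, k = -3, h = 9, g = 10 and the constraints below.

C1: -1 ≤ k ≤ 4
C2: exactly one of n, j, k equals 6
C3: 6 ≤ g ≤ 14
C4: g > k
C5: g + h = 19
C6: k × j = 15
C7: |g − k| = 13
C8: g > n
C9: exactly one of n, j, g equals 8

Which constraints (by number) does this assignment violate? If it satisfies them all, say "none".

No — constraints 1, 2, and 9 are not satisfied.

C1: k = -3 is outside [-1, 4] — fails.
C2: n=7, j=-5, k=-3; 0 of them equal 6, not exactly one — fails.
C3: g = 10 lies in [6, 14] — holds.
C4: g = 10, k = -3; 10 > -3 — holds.
C5: g + h = 10 + 9 = 19 — holds.
C6: k × j = -3 × (-5) = 15 — holds.
C7: |10 − (-3)| = 13 — holds.
C8: g = 10, n = 7; 10 > 7 — holds.
C9: n=7, j=-5, g=10; 0 of them equal 8, not exactly one — fails.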